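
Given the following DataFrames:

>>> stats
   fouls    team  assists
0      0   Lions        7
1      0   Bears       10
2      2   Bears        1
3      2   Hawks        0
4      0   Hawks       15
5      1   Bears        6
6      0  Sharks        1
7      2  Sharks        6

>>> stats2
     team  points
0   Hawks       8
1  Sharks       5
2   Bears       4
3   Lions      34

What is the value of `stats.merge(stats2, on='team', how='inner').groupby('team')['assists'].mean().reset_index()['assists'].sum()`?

merge on 'team' (how='inner') → 8 rows:
   fouls    team  assists  points
0      0   Lions        7      34
1      0   Bears       10       4
2      2   Bears        1       4
3      2   Hawks        0       8
4      0   Hawks       15       8
5      1   Bears        6       4
6      0  Sharks        1       5
7      2  Sharks        6       5
group by team, mean of assists:
team
Bears     5.666667
Hawks     7.500000
Lions     7.000000
Sharks    3.500000
Name: assists, dtype: float64
reset_index():
     team   assists
0   Bears  5.666667
1   Hawks  7.500000
2   Lions  7.000000
3  Sharks  3.500000
Hence 23.6666666667.

23.6666666667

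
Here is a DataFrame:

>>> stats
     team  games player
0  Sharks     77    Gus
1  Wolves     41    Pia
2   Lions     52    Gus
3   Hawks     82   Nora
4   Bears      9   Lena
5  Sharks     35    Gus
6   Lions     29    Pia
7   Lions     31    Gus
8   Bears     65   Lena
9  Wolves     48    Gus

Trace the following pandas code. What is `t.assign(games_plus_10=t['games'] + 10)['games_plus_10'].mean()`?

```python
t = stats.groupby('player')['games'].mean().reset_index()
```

60.65

group by player, mean of games:
player
Gus     48.6
Lena    37.0
Nora    82.0
Pia     35.0
Name: games, dtype: float64
reset_index():
  player  games
0    Gus   48.6
1   Lena   37.0
2   Nora   82.0
3    Pia   35.0
add column games_plus_10 = t['games'] + 10:
  player  games  games_plus_10
0    Gus   48.6           58.6
1   Lena   37.0           47.0
2   Nora   82.0           92.0
3    Pia   35.0           45.0
Taking the mean of column 'games_plus_10' gives 60.65.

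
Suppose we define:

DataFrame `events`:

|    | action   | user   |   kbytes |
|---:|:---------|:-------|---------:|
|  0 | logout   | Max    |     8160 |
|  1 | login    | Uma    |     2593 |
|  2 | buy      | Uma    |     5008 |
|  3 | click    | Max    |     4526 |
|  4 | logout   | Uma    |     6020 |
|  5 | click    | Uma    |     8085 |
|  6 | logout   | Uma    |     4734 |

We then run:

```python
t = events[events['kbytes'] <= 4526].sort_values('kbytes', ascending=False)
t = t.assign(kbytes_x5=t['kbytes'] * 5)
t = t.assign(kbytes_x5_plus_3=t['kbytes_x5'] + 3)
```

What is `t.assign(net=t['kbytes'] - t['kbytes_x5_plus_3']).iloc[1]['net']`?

-10375

filter rows where kbytes <= 4526:
  action user  kbytes
1  login  Uma    2593
3  click  Max    4526
sort by kbytes descending:
  action user  kbytes
3  click  Max    4526
1  login  Uma    2593
add column kbytes_x5 = t['kbytes'] * 5:
  action user  kbytes  kbytes_x5
3  click  Max    4526      22630
1  login  Uma    2593      12965
add column kbytes_x5_plus_3 = t['kbytes_x5'] + 3:
  action user  kbytes  kbytes_x5  kbytes_x5_plus_3
3  click  Max    4526      22630             22633
1  login  Uma    2593      12965             12968
add column net = t['kbytes'] - t['kbytes_x5_plus_3']:
  action user  kbytes  kbytes_x5  kbytes_x5_plus_3    net
3  click  Max    4526      22630             22633 -18107
1  login  Uma    2593      12965             12968 -10375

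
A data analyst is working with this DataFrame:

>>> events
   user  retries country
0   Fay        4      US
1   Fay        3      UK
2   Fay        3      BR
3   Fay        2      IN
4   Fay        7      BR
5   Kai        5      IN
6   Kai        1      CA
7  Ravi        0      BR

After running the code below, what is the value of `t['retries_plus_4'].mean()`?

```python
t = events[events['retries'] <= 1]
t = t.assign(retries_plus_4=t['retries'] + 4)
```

4.5

filter rows where retries <= 1:
   user  retries country
6   Kai        1      CA
7  Ravi        0      BR
add column retries_plus_4 = t['retries'] + 4:
   user  retries country  retries_plus_4
6   Kai        1      CA               5
7  Ravi        0      BR               4
The mean of column 'retries_plus_4' is 4.5.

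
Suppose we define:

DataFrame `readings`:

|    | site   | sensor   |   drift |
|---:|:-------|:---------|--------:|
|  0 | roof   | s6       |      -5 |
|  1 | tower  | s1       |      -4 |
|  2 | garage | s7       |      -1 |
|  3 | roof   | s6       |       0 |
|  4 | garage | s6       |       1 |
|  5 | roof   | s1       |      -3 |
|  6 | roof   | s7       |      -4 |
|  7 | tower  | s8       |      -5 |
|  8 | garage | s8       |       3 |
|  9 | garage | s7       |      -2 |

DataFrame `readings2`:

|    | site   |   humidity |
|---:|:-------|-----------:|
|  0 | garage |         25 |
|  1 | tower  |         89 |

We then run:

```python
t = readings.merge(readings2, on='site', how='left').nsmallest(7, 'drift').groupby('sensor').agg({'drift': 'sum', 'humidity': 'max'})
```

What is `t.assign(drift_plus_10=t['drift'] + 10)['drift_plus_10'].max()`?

merge on 'site' (how='left') → 10 rows:
     site sensor  drift  humidity
0    roof     s6     -5       NaN
1   tower     s1     -4      89.0
2  garage     s7     -1      25.0
3    roof     s6      0       NaN
4  garage     s6      1      25.0
5    roof     s1     -3       NaN
6    roof     s7     -4       NaN
7   tower     s8     -5      89.0
8  garage     s8      3      25.0
9  garage     s7     -2      25.0
take 7 rows with smallest drift:
     site sensor  drift  humidity
0    roof     s6     -5       NaN
7   tower     s8     -5      89.0
1   tower     s1     -4      89.0
6    roof     s7     -4       NaN
5    roof     s1     -3       NaN
9  garage     s7     -2      25.0
2  garage     s7     -1      25.0
group by sensor: sum(drift), max(humidity):
        drift  humidity
sensor                 
s1         -7      89.0
s6         -5       NaN
s7         -7      25.0
s8         -5      89.0
add column drift_plus_10 = t['drift'] + 10:
        drift  humidity  drift_plus_10
sensor                                
s1         -7      89.0              3
s6         -5       NaN              5
s7         -7      25.0              3
s8         -5      89.0              5
The max of column 'drift_plus_10' is 5.

5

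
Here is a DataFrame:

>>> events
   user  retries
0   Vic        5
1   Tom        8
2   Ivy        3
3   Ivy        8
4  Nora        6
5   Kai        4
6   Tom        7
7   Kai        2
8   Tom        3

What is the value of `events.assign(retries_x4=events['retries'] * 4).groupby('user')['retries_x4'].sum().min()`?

20

add column retries_x4 = events['retries'] * 4:
   user  retries  retries_x4
0   Vic        5          20
1   Tom        8          32
2   Ivy        3          12
3   Ivy        8          32
4  Nora        6          24
5   Kai        4          16
6   Tom        7          28
7   Kai        2           8
8   Tom        3          12
group by user, sum of retries_x4:
user
Ivy     44
Kai     24
Nora    24
Tom     72
Vic     20
Name: retries_x4, dtype: int64
Hence 20.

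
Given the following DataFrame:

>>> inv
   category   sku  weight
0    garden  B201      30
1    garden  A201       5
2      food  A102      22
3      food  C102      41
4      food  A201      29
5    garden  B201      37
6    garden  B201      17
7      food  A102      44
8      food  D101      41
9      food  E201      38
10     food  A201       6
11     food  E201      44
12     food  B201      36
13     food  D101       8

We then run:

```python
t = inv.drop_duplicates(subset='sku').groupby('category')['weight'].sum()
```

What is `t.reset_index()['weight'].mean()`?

88.5

drop duplicate sku (keep=first):
  category   sku  weight
0   garden  B201      30
1   garden  A201       5
2     food  A102      22
3     food  C102      41
8     food  D101      41
9     food  E201      38
group by category, sum of weight:
category
food      142
garden     35
Name: weight, dtype: int64
reset_index():
  category  weight
0     food     142
1   garden      35
Finally, mean of column 'weight' = 88.5.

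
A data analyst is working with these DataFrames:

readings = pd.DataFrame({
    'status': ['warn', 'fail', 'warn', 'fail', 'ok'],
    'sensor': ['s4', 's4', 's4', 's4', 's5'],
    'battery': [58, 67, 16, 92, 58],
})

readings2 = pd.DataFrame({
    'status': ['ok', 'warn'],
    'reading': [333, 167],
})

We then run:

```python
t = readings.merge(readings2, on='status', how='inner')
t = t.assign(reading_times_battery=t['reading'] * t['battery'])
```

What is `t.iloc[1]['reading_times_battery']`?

2672

merge on 'status' (how='inner') → 3 rows:
  status sensor  battery  reading
0   warn     s4       58      167
1   warn     s4       16      167
2     ok     s5       58      333
add column reading_times_battery = t['reading'] * t['battery']:
  status sensor  battery  reading  reading_times_battery
0   warn     s4       58      167                   9686
1   warn     s4       16      167                   2672
2     ok     s5       58      333                  19314
Then the value at position 1, column 'reading_times_battery': 2672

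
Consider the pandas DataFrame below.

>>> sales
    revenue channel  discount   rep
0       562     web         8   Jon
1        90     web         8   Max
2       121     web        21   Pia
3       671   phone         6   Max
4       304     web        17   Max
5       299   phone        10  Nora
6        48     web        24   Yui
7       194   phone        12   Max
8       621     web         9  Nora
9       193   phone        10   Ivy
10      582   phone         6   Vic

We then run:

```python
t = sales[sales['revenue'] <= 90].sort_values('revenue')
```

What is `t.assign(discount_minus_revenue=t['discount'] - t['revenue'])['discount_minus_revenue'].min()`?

-82

filter rows where revenue <= 90:
   revenue channel  discount  rep
1       90     web         8  Max
6       48     web        24  Yui
sort by revenue:
   revenue channel  discount  rep
6       48     web        24  Yui
1       90     web         8  Max
add column discount_minus_revenue = t['discount'] - t['revenue']:
   revenue channel  discount  rep  discount_minus_revenue
6       48     web        24  Yui                     -24
1       90     web         8  Max                     -82
min of column 'discount_minus_revenue' → -82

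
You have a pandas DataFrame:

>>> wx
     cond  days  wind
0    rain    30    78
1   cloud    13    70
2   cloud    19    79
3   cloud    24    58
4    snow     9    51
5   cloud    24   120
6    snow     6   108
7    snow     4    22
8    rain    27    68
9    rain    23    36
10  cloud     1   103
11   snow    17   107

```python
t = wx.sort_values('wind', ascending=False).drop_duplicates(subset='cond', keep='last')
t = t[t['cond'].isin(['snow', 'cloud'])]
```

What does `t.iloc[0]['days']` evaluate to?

sort by wind descending:
     cond  days  wind
5   cloud    24   120
6    snow     6   108
11   snow    17   107
10  cloud     1   103
2   cloud    19    79
0    rain    30    78
1   cloud    13    70
8    rain    27    68
3   cloud    24    58
4    snow     9    51
9    rain    23    36
7    snow     4    22
drop duplicate cond (keep=last):
    cond  days  wind
3  cloud    24    58
9   rain    23    36
7   snow     4    22
filter rows where cond in ['snow', 'cloud']:
    cond  days  wind
3  cloud    24    58
7   snow     4    22
Reading off the value at position 0, column 'days', we get 24.

24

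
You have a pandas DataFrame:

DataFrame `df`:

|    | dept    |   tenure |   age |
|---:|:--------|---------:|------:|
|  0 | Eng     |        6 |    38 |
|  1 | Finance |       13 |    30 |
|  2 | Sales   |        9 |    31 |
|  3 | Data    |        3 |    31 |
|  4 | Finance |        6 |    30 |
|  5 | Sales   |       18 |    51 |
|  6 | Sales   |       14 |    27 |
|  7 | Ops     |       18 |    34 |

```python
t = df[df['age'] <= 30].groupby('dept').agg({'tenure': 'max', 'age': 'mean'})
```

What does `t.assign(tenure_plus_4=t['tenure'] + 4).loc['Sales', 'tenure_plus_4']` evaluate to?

18

filter rows where age <= 30:
      dept  tenure  age
1  Finance      13   30
4  Finance       6   30
6    Sales      14   27
group by dept: max(tenure), mean(age):
         tenure   age
dept                 
Finance      13  30.0
Sales        14  27.0
add column tenure_plus_4 = t['tenure'] + 4:
         tenure   age  tenure_plus_4
dept                                
Finance      13  30.0             17
Sales        14  27.0             18
Finally, value at row 'Sales', column 'tenure_plus_4' = 18.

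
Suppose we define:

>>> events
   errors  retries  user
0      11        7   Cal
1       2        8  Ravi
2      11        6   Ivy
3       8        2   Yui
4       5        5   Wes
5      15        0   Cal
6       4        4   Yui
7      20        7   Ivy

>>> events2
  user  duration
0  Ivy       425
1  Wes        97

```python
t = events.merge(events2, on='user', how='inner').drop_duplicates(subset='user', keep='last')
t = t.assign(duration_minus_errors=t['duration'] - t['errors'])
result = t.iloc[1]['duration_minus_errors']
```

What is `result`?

merge on 'user' (how='inner') → 3 rows:
   errors  retries user  duration
0      11        6  Ivy       425
1       5        5  Wes        97
2      20        7  Ivy       425
drop duplicate user (keep=last):
   errors  retries user  duration
1       5        5  Wes        97
2      20        7  Ivy       425
add column duration_minus_errors = t['duration'] - t['errors']:
   errors  retries user  duration  duration_minus_errors
1       5        5  Wes        97                     92
2      20        7  Ivy       425                    405
Then the value at position 1, column 'duration_minus_errors': 405

405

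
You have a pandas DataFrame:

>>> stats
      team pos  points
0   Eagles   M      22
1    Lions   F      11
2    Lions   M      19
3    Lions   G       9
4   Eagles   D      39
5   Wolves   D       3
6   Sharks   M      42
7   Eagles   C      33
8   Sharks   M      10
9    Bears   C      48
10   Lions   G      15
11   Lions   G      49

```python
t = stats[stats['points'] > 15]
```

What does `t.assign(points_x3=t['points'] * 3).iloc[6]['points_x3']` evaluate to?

filter rows where points > 15:
      team pos  points
0   Eagles   M      22
2    Lions   M      19
4   Eagles   D      39
6   Sharks   M      42
7   Eagles   C      33
9    Bears   C      48
11   Lions   G      49
add column points_x3 = t['points'] * 3:
      team pos  points  points_x3
0   Eagles   M      22         66
2    Lions   M      19         57
4   Eagles   D      39        117
6   Sharks   M      42        126
7   Eagles   C      33         99
9    Bears   C      48        144
11   Lions   G      49        147
So iloc[6]['points_x3'] = 147.

147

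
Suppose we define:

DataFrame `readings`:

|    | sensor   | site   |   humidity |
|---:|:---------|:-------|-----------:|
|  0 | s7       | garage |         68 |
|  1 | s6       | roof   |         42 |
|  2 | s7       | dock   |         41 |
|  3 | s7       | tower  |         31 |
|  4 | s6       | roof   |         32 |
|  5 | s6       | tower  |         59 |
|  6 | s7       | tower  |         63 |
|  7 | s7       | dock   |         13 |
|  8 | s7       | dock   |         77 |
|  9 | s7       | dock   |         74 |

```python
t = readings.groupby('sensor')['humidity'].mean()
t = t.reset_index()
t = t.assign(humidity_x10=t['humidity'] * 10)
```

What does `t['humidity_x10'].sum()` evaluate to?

group by sensor, mean of humidity:
sensor
s6    44.333333
s7    52.428571
Name: humidity, dtype: float64
reset_index():
  sensor   humidity
0     s6  44.333333
1     s7  52.428571
add column humidity_x10 = t['humidity'] * 10:
  sensor   humidity  humidity_x10
0     s6  44.333333    443.333333
1     s7  52.428571    524.285714
Taking the sum of column 'humidity_x10' gives 967.619047619.

967.619047619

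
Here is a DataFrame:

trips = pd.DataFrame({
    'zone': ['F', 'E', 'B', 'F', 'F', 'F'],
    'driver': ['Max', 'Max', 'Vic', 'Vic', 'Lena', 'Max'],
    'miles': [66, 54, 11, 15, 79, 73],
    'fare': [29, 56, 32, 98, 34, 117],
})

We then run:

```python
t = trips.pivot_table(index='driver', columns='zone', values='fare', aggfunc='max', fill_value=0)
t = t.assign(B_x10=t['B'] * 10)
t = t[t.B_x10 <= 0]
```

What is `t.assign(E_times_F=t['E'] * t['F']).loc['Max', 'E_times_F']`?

6552

pivot: rows=driver, cols=zone, max(fare):
zone     B   E    F
driver             
Lena     0   0   34
Max      0  56  117
Vic     32   0   98
add column B_x10 = t['B'] * 10:
zone     B   E    F  B_x10
driver                    
Lena     0   0   34      0
Max      0  56  117      0
Vic     32   0   98    320
filter rows where B_x10 <= 0:
zone    B   E    F  B_x10
driver                   
Lena    0   0   34      0
Max     0  56  117      0
add column E_times_F = t['E'] * t['F']:
zone    B   E    F  B_x10  E_times_F
driver                              
Lena    0   0   34      0          0
Max     0  56  117      0       6552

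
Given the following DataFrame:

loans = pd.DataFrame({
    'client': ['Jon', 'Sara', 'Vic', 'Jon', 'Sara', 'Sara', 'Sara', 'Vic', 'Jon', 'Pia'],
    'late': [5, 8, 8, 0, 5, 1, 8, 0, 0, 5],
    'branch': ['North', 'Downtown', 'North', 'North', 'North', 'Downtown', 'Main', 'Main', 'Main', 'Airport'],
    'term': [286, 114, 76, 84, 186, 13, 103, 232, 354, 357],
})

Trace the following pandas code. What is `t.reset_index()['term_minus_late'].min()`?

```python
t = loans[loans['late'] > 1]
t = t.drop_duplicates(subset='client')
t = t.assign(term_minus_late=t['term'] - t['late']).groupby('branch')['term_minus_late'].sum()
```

106

filter rows where late > 1:
  client  late    branch  term
0    Jon     5     North   286
1   Sara     8  Downtown   114
2    Vic     8     North    76
4   Sara     5     North   186
6   Sara     8      Main   103
9    Pia     5   Airport   357
drop duplicate client (keep=first):
  client  late    branch  term
0    Jon     5     North   286
1   Sara     8  Downtown   114
2    Vic     8     North    76
9    Pia     5   Airport   357
add column term_minus_late = t['term'] - t['late']:
  client  late    branch  term  term_minus_late
0    Jon     5     North   286              281
1   Sara     8  Downtown   114              106
2    Vic     8     North    76               68
9    Pia     5   Airport   357              352
group by branch, sum of term_minus_late:
branch
Airport     352
Downtown    106
North       349
Name: term_minus_late, dtype: int64
reset_index():
     branch  term_minus_late
0   Airport              352
1  Downtown              106
2     North              349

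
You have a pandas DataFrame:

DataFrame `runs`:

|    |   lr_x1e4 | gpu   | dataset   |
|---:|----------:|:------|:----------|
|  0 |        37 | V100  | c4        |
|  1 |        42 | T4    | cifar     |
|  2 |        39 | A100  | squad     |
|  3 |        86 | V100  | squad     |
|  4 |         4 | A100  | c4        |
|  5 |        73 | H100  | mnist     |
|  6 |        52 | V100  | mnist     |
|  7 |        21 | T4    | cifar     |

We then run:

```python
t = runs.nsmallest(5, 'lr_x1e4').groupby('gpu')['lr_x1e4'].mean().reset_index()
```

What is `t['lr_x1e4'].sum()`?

90.0

take 5 rows with smallest lr_x1e4:
   lr_x1e4   gpu dataset
4        4  A100      c4
7       21    T4   cifar
0       37  V100      c4
2       39  A100   squad
1       42    T4   cifar
group by gpu, mean of lr_x1e4:
gpu
A100    21.5
T4      31.5
V100    37.0
Name: lr_x1e4, dtype: float64
reset_index():
    gpu  lr_x1e4
0  A100     21.5
1    T4     31.5
2  V100     37.0
The sum of column 'lr_x1e4' is 90.0.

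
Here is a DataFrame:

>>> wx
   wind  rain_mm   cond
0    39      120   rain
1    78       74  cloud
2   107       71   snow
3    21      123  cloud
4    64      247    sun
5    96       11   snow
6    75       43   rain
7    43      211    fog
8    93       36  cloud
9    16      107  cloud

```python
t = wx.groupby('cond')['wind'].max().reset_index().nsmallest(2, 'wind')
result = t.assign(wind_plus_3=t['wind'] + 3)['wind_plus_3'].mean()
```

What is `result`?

group by cond, max of wind:
cond
cloud     93
fog       43
rain      75
snow     107
sun       64
Name: wind, dtype: int64
reset_index():
    cond  wind
0  cloud    93
1    fog    43
2   rain    75
3   snow   107
4    sun    64
take 2 rows with smallest wind:
  cond  wind
1  fog    43
4  sun    64
add column wind_plus_3 = t['wind'] + 3:
  cond  wind  wind_plus_3
1  fog    43           46
4  sun    64           67
Hence 56.5.

56.5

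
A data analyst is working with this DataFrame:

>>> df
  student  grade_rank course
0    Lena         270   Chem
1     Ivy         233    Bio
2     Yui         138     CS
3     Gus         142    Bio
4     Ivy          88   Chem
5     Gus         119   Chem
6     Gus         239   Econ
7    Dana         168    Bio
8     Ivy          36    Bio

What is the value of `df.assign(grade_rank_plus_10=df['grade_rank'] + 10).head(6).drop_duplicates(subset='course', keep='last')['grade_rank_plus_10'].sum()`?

429

add column grade_rank_plus_10 = df['grade_rank'] + 10:
  student  grade_rank course  grade_rank_plus_10
0    Lena         270   Chem                 280
1     Ivy         233    Bio                 243
2     Yui         138     CS                 148
3     Gus         142    Bio                 152
4     Ivy          88   Chem                  98
5     Gus         119   Chem                 129
6     Gus         239   Econ                 249
7    Dana         168    Bio                 178
8     Ivy          36    Bio                  46
take first 6 rows:
  student  grade_rank course  grade_rank_plus_10
0    Lena         270   Chem                 280
1     Ivy         233    Bio                 243
2     Yui         138     CS                 148
3     Gus         142    Bio                 152
4     Ivy          88   Chem                  98
5     Gus         119   Chem                 129
drop duplicate course (keep=last):
  student  grade_rank course  grade_rank_plus_10
2     Yui         138     CS                 148
3     Gus         142    Bio                 152
5     Gus         119   Chem                 129
Then the sum of column 'grade_rank_plus_10': 429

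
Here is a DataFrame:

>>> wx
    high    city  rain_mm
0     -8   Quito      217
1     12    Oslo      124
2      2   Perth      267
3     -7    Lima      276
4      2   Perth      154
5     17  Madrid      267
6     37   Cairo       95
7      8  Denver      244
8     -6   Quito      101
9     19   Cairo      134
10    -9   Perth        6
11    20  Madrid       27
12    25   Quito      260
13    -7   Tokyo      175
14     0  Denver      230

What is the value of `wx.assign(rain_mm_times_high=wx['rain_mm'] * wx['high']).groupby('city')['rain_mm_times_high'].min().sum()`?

-373

add column rain_mm_times_high = wx['rain_mm'] * wx['high']:
    high    city  rain_mm  rain_mm_times_high
0     -8   Quito      217               -1736
1     12    Oslo      124                1488
2      2   Perth      267                 534
3     -7    Lima      276               -1932
4      2   Perth      154                 308
5     17  Madrid      267                4539
6     37   Cairo       95                3515
7      8  Denver      244                1952
8     -6   Quito      101                -606
9     19   Cairo      134                2546
10    -9   Perth        6                 -54
11    20  Madrid       27                 540
12    25   Quito      260                6500
13    -7   Tokyo      175               -1225
14     0  Denver      230                   0
group by city, min of rain_mm_times_high:
city
Cairo     2546
Denver       0
Lima     -1932
Madrid     540
Oslo      1488
Perth      -54
Quito    -1736
Tokyo    -1225
Name: rain_mm_times_high, dtype: int64
Hence -373.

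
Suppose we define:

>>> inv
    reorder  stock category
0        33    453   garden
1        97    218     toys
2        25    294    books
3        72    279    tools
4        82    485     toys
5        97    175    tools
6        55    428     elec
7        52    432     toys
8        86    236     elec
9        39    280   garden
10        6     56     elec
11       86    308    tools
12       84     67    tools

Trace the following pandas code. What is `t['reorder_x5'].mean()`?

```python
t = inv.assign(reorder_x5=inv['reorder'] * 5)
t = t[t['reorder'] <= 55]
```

add column reorder_x5 = inv['reorder'] * 5:
    reorder  stock category  reorder_x5
0        33    453   garden         165
1        97    218     toys         485
2        25    294    books         125
3        72    279    tools         360
4        82    485     toys         410
5        97    175    tools         485
6        55    428     elec         275
7        52    432     toys         260
8        86    236     elec         430
9        39    280   garden         195
10        6     56     elec          30
11       86    308    tools         430
12       84     67    tools         420
filter rows where reorder <= 55:
    reorder  stock category  reorder_x5
0        33    453   garden         165
2        25    294    books         125
6        55    428     elec         275
7        52    432     toys         260
9        39    280   garden         195
10        6     56     elec          30
Hence 175.0.

175.0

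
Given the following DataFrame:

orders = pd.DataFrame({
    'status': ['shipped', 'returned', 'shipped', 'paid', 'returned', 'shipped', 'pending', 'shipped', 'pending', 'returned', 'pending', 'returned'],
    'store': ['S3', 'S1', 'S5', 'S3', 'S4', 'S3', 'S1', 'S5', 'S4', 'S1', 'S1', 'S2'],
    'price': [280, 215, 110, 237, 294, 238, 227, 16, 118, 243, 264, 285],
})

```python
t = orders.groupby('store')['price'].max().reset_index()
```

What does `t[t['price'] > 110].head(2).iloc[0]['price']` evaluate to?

264

group by store, max of price:
store
S1    264
S2    285
S3    280
S4    294
S5    110
Name: price, dtype: int64
reset_index():
  store  price
0    S1    264
1    S2    285
2    S3    280
3    S4    294
4    S5    110
filter rows where price > 110:
  store  price
0    S1    264
1    S2    285
2    S3    280
3    S4    294
take first 2 rows:
  store  price
0    S1    264
1    S2    285
So iloc[0]['price'] = 264.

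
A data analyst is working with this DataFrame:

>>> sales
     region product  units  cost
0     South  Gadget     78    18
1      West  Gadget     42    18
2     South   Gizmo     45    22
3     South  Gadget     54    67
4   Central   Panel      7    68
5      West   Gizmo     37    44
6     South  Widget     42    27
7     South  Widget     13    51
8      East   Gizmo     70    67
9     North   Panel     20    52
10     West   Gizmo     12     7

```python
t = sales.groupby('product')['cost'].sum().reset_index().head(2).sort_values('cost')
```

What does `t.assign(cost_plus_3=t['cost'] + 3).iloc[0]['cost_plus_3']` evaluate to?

106

group by product, sum of cost:
product
Gadget    103
Gizmo     140
Panel     120
Widget     78
Name: cost, dtype: int64
reset_index():
  product  cost
0  Gadget   103
1   Gizmo   140
2   Panel   120
3  Widget    78
take first 2 rows:
  product  cost
0  Gadget   103
1   Gizmo   140
sort by cost:
  product  cost
0  Gadget   103
1   Gizmo   140
add column cost_plus_3 = t['cost'] + 3:
  product  cost  cost_plus_3
0  Gadget   103          106
1   Gizmo   140          143
Then the value at position 0, column 'cost_plus_3': 106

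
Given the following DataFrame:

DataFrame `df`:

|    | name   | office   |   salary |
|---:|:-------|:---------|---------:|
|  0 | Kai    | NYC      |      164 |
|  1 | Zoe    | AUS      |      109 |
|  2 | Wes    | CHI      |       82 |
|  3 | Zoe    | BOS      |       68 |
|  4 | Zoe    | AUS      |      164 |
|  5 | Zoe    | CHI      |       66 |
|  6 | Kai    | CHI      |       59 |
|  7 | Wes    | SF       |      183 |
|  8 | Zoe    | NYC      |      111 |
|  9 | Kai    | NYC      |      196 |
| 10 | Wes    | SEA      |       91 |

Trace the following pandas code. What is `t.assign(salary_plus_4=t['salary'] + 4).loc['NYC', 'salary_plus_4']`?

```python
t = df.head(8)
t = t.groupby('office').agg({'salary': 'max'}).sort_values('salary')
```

take first 8 rows:
  name office  salary
0  Kai    NYC     164
1  Zoe    AUS     109
2  Wes    CHI      82
3  Zoe    BOS      68
4  Zoe    AUS     164
5  Zoe    CHI      66
6  Kai    CHI      59
7  Wes     SF     183
group by office, max of salary:
        salary
office        
AUS        164
BOS         68
CHI         82
NYC        164
SF         183
sort by salary:
        salary
office        
BOS         68
CHI         82
AUS        164
NYC        164
SF         183
add column salary_plus_4 = t['salary'] + 4:
        salary  salary_plus_4
office                       
BOS         68             72
CHI         82             86
AUS        164            168
NYC        164            168
SF         183            187

168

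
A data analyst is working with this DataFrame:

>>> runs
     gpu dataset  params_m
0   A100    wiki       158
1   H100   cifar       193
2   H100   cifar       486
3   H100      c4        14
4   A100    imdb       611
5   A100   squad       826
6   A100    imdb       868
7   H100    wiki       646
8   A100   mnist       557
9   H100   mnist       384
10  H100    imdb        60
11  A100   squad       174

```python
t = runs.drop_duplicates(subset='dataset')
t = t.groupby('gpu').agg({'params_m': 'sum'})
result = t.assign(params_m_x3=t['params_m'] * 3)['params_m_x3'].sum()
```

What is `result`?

drop duplicate dataset (keep=first):
    gpu dataset  params_m
0  A100    wiki       158
1  H100   cifar       193
3  H100      c4        14
4  A100    imdb       611
5  A100   squad       826
8  A100   mnist       557
group by gpu, sum of params_m:
      params_m
gpu           
A100      2152
H100       207
add column params_m_x3 = t['params_m'] * 3:
      params_m  params_m_x3
gpu                        
A100      2152         6456
H100       207          621
Finally, sum of column 'params_m_x3' = 7077.

7077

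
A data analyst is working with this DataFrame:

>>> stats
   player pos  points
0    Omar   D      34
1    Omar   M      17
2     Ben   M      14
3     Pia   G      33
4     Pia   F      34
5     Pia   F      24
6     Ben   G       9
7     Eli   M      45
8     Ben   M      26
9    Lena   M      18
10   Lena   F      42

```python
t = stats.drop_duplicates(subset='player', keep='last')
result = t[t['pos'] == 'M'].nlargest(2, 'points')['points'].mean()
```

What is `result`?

drop duplicate player (keep=last):
   player pos  points
1    Omar   M      17
5     Pia   F      24
7     Eli   M      45
8     Ben   M      26
10   Lena   F      42
filter rows where pos == 'M':
  player pos  points
1   Omar   M      17
7    Eli   M      45
8    Ben   M      26
take 2 rows with largest points:
  player pos  points
7    Eli   M      45
8    Ben   M      26

35.5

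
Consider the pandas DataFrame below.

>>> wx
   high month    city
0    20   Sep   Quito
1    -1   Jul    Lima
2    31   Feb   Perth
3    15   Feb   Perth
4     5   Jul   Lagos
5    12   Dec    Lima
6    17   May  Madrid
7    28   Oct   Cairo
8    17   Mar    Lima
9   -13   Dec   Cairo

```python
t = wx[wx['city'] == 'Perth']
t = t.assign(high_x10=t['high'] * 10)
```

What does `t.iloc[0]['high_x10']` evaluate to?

filter rows where city == 'Perth':
   high month   city
2    31   Feb  Perth
3    15   Feb  Perth
add column high_x10 = t['high'] * 10:
   high month   city  high_x10
2    31   Feb  Perth       310
3    15   Feb  Perth       150

310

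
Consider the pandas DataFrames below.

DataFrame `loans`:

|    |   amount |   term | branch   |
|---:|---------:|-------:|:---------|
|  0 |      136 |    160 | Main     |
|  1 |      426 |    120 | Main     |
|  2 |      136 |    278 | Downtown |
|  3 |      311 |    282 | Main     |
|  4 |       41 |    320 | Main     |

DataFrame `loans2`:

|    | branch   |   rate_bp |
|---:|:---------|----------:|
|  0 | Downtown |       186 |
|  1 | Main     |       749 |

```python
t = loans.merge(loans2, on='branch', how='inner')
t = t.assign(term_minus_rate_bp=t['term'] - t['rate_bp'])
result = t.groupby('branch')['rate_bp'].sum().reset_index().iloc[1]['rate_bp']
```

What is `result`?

2996

merge on 'branch' (how='inner') → 5 rows:
   amount  term    branch  rate_bp
0     136   160      Main      749
1     426   120      Main      749
2     136   278  Downtown      186
3     311   282      Main      749
4      41   320      Main      749
add column term_minus_rate_bp = t['term'] - t['rate_bp']:
   amount  term    branch  rate_bp  term_minus_rate_bp
0     136   160      Main      749                -589
1     426   120      Main      749                -629
2     136   278  Downtown      186                  92
3     311   282      Main      749                -467
4      41   320      Main      749                -429
group by branch, sum of rate_bp:
branch
Downtown     186
Main        2996
Name: rate_bp, dtype: int64
reset_index():
     branch  rate_bp
0  Downtown      186
1      Main     2996
Finally, value at position 1, column 'rate_bp' = 2996.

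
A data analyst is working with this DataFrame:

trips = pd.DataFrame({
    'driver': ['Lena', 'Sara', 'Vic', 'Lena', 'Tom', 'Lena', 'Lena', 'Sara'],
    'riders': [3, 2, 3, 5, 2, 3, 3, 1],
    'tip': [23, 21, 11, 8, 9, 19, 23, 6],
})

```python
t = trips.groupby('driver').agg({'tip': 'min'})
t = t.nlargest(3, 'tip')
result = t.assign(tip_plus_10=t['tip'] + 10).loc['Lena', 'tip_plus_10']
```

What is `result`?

group by driver, min of tip:
        tip
driver     
Lena      8
Sara      6
Tom       9
Vic      11
take 3 rows with largest tip:
        tip
driver     
Vic      11
Tom       9
Lena      8
add column tip_plus_10 = t['tip'] + 10:
        tip  tip_plus_10
driver                  
Vic      11           21
Tom       9           19
Lena      8           18
Hence 18.

18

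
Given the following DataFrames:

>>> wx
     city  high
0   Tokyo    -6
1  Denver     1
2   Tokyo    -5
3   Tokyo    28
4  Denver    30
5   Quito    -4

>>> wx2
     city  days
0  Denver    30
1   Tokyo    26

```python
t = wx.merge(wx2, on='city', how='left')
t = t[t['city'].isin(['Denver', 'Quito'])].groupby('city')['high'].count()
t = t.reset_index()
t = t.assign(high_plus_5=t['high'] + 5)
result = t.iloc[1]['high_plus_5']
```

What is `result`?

merge on 'city' (how='left') → 6 rows:
     city  high  days
0   Tokyo    -6  26.0
1  Denver     1  30.0
2   Tokyo    -5  26.0
3   Tokyo    28  26.0
4  Denver    30  30.0
5   Quito    -4   NaN
filter rows where city in ['Denver', 'Quito']:
     city  high  days
1  Denver     1  30.0
4  Denver    30  30.0
5   Quito    -4   NaN
group by city, count of high:
city
Denver    2
Quito     1
Name: high, dtype: int64
reset_index():
     city  high
0  Denver     2
1   Quito     1
add column high_plus_5 = t['high'] + 5:
     city  high  high_plus_5
0  Denver     2            7
1   Quito     1            6

6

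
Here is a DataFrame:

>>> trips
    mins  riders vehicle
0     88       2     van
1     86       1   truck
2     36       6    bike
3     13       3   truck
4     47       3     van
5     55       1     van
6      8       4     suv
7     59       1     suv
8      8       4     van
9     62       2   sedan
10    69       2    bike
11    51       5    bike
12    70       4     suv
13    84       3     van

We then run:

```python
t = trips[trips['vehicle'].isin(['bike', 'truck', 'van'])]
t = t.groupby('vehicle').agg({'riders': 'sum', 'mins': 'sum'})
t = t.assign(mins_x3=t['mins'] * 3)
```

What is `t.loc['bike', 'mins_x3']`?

filter rows where vehicle in ['bike', 'truck', 'van']:
    mins  riders vehicle
0     88       2     van
1     86       1   truck
2     36       6    bike
3     13       3   truck
4     47       3     van
5     55       1     van
8      8       4     van
10    69       2    bike
11    51       5    bike
13    84       3     van
group by vehicle: sum(riders), sum(mins):
         riders  mins
vehicle              
bike         13   156
truck         4    99
van          13   282
add column mins_x3 = t['mins'] * 3:
         riders  mins  mins_x3
vehicle                       
bike         13   156      468
truck         4    99      297
van          13   282      846

468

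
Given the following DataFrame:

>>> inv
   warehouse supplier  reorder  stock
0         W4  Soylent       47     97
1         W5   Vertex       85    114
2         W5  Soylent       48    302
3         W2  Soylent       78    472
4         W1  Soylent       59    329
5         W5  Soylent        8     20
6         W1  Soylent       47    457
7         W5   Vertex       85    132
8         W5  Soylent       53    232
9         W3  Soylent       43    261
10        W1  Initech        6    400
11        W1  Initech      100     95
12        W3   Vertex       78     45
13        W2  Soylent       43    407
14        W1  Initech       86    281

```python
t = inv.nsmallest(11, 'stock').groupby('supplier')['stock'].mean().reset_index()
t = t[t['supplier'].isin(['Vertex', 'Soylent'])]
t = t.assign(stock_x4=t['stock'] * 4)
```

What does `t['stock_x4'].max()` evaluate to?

827.333333333

take 11 rows with smallest stock:
   warehouse supplier  reorder  stock
5         W5  Soylent        8     20
12        W3   Vertex       78     45
11        W1  Initech      100     95
0         W4  Soylent       47     97
1         W5   Vertex       85    114
7         W5   Vertex       85    132
8         W5  Soylent       53    232
9         W3  Soylent       43    261
14        W1  Initech       86    281
2         W5  Soylent       48    302
4         W1  Soylent       59    329
group by supplier, mean of stock:
supplier
Initech    188.000000
Soylent    206.833333
Vertex      97.000000
Name: stock, dtype: float64
reset_index():
  supplier       stock
0  Initech  188.000000
1  Soylent  206.833333
2   Vertex   97.000000
filter rows where supplier in ['Vertex', 'Soylent']:
  supplier       stock
1  Soylent  206.833333
2   Vertex   97.000000
add column stock_x4 = t['stock'] * 4:
  supplier       stock    stock_x4
1  Soylent  206.833333  827.333333
2   Vertex   97.000000  388.000000
Reading off the max of column 'stock_x4', we get 827.333333333.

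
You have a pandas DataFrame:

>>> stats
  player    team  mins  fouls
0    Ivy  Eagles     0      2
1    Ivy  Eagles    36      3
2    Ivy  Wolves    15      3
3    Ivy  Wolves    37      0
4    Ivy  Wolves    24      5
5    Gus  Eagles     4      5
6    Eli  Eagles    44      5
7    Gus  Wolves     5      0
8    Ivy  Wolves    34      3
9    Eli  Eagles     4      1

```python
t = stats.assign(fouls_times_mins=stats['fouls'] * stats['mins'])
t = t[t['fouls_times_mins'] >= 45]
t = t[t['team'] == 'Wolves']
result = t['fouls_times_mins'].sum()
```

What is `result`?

add column fouls_times_mins = stats['fouls'] * stats['mins']:
  player    team  mins  fouls  fouls_times_mins
0    Ivy  Eagles     0      2                 0
1    Ivy  Eagles    36      3               108
2    Ivy  Wolves    15      3                45
3    Ivy  Wolves    37      0                 0
4    Ivy  Wolves    24      5               120
5    Gus  Eagles     4      5                20
6    Eli  Eagles    44      5               220
7    Gus  Wolves     5      0                 0
8    Ivy  Wolves    34      3               102
9    Eli  Eagles     4      1                 4
filter rows where fouls_times_mins >= 45:
  player    team  mins  fouls  fouls_times_mins
1    Ivy  Eagles    36      3               108
2    Ivy  Wolves    15      3                45
4    Ivy  Wolves    24      5               120
6    Eli  Eagles    44      5               220
8    Ivy  Wolves    34      3               102
filter rows where team == 'Wolves':
  player    team  mins  fouls  fouls_times_mins
2    Ivy  Wolves    15      3                45
4    Ivy  Wolves    24      5               120
8    Ivy  Wolves    34      3               102

267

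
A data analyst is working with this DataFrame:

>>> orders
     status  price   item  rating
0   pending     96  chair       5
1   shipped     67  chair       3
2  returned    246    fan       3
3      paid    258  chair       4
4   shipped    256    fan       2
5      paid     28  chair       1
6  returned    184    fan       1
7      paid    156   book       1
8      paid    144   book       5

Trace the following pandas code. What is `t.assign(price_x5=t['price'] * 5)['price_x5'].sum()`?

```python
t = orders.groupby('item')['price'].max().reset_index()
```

group by item, max of price:
item
book     156
chair    258
fan      256
Name: price, dtype: int64
reset_index():
    item  price
0   book    156
1  chair    258
2    fan    256
add column price_x5 = t['price'] * 5:
    item  price  price_x5
0   book    156       780
1  chair    258      1290
2    fan    256      1280
Hence 3350.

3350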